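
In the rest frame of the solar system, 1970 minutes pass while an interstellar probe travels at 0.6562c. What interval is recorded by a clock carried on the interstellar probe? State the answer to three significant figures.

1490 minutes

Lorentz factor: γ = (1 − 0.43059844)^(−1/2) = 1.3252.
The moving clock records proper time: Δτ = Δt/γ = 1970/1.3252 = 1490 minutes.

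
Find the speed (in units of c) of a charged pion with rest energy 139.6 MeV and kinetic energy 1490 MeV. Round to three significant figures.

K = (γ−1)mc², so γ = 1 + 1490/139.6 = 11.673.
Then v/c = √(1 − γ⁻²) = √(1 − 0.00733897) = √0.99266103 = 0.996.

0.996c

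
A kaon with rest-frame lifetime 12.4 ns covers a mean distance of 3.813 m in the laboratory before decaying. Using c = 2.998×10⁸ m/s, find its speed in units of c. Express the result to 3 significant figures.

Let x = d/(cτ) = 3.813 m / (2.998×10⁸ m/s × 1.240×10^-8 s) = 1.0257. Since d = βγcτ, x = βγ = β/√(1−β²).
Solving: β² = x²/(1+x²) = 1.05206/2.05206 = 0.512685, so β = 0.716.

0.716c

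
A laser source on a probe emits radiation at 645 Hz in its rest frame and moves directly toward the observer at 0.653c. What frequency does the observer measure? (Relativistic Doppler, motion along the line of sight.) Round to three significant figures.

1410 Hz

Relativistic Doppler (source moving toward): f_obs = f_src · √((1+β)/(1−β)).
With β = 0.653: factor = √(1.653/0.347) = 2.1826.
f_obs = 645 × 2.1826 = 1410 Hz.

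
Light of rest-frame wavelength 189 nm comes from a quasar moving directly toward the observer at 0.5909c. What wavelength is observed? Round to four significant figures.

Relativistic Doppler for wavelength: λ_obs = λ_src · √((1−β)/(1+β)).
With β = 0.5909: factor = √(0.4091/1.5909) = 0.5071.
λ_obs = 189 × 0.5071 = 95.84 nm.

95.84 nm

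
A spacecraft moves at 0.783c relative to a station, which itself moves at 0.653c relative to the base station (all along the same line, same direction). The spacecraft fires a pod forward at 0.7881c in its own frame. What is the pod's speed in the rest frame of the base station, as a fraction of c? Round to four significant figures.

First combine the pod and spacecraft (S''→S'): u₁ = (0.7881 + 0.783)/(1 + 0.7881×0.783) = 1.5711/1.6170823 = 0.97156.
Then combine with the station (S'→S): u = (0.97156 + 0.653)/(1 + 0.97156×0.653) = 1.62456/1.63442868 = 0.99396.

0.9940c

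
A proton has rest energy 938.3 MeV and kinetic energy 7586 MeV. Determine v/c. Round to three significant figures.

γ = 1 + K/(mc²) = 1 + 7586/938.3 = 9.0848.
β = √(1 − 1/γ²) = √(1 − 0.0121163) = √0.9878837 = 0.994.

0.994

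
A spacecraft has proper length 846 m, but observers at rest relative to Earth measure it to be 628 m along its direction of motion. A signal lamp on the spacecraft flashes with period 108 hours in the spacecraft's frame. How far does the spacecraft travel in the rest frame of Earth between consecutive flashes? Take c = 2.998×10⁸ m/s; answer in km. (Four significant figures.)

1.052×10^11 km

γ = L₀/L = 846/628 = 1.34713.
β = √(1 − 1/γ²) = 0.67005. Lab-frame period = γτ = 1.34713×108 hours = 145.49 hours. Distance = βc × γτ = 0.67005 × 2.998×10⁸ m/s × 523764 s = 1.0521×10^14 m = 1.052×10^11 km.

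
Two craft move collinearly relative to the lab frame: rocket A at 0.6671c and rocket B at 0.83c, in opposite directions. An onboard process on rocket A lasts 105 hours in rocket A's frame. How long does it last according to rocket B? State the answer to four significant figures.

392.6 hours

The velocity of rocket A relative to rocket B is (0.6671 + 0.83)c / (1 + 0.6671×0.83) = 0.96358c; relative speed 0.96358c.
γ for this relative speed: γ = 1/√(1 − 0.928486) = 3.7394.
Rocket A's interval is proper; time dilation gives Δt_B = γΔτ = 3.7394 × 105 hours = 392.6 hours.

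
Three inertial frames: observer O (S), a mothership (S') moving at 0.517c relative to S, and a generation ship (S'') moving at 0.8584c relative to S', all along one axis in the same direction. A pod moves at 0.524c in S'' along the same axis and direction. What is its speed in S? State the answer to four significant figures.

First combine the pod and generation ship (S''→S'): u₁ = (0.524 + 0.8584)/(1 + 0.524×0.8584) = 1.3824/1.4498016 = 0.95351.
Then combine with the mothership (S'→S): u = (0.95351 + 0.517)/(1 + 0.95351×0.517) = 1.47051/1.49296467 = 0.98496.

0.9850c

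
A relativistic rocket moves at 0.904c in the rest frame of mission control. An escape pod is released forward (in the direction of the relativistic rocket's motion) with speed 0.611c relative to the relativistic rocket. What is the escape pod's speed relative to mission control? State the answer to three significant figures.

0.976c

Relativistic velocity addition: u = (u' + v)/(1 + u'v/c²), with u' = 0.611c and v = 0.904c.
Numerator: 0.611 + 0.904 = 1.515. Denominator: 1 + (0.611)(0.904) = 1.552344.
u = 1.515/1.552344 = 0.97594, so the speed is 0.976c.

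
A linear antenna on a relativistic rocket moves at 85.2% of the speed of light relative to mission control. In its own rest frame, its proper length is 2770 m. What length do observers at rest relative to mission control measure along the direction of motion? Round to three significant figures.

With β = 0.852, γ = 1/√(1 − 0.852²) = 1/√0.274096 = 1.9101.
Length contraction: L = L₀/γ = 2770/1.9101 = 1450 m.

1450 m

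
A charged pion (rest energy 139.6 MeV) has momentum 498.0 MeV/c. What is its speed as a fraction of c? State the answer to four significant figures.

βγ = pc/(mc²) = 498.0/139.6 = 3.5673.
Since γ² = 1 + (βγ)² = 13.7256, γ = √13.7256 = 3.70481, and β = (βγ)/γ = 3.5673/3.70481 = 0.9629.

0.9629c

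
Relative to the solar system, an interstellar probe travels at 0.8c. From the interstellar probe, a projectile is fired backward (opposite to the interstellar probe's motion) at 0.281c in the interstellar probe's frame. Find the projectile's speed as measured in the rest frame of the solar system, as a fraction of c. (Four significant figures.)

Relativistic velocity addition: u = (u' + v)/(1 + u'v/c²), with u' = −0.281c and v = 0.8c.
Numerator: −0.281 + 0.8 = 0.519. Denominator: 1 + (−0.281)(0.8) = 0.7752.
u = 0.519/0.7752 = 0.6695, so the speed is 0.6695c.

0.6695c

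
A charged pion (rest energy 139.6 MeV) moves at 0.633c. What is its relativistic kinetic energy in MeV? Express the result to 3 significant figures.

With β = 0.633, γ = 1/√(1 − 0.633²) = 1/√0.599311 = 1.29174.
Kinetic energy: K = (γ − 1)mc² = (1.29174 − 1) × 139.6 MeV = 0.29174 × 139.6 = 40.7 MeV.

40.7 MeV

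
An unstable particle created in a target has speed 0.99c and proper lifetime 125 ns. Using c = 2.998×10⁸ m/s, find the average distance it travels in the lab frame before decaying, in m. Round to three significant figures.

263 m

Lorentz factor: γ = (1 − 0.9801)^(−1/2) = 7.0888.
Lab-frame lifetime: Δt = γτ = 7.0888 × 125 ns = 886.1 ns.
Distance: d = vΔt = 0.99 × 2.998×10⁸ m/s × 8.8610×10^-7 s = 263 m.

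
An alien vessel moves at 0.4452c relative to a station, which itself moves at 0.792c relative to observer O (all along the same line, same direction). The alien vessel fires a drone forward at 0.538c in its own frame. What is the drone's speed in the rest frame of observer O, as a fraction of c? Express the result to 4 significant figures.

First combine the drone and alien vessel (S''→S'): u₁ = (0.538 + 0.4452)/(1 + 0.538×0.4452) = 0.9832/1.2395176 = 0.79321.
Then combine with the station (S'→S): u = (0.79321 + 0.792)/(1 + 0.79321×0.792) = 1.58521/1.62822232 = 0.97358.

0.9736c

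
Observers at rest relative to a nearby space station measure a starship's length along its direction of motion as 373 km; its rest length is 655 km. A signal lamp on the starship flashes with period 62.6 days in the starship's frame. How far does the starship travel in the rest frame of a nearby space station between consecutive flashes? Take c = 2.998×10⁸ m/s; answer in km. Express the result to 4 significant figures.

From L = L₀/γ: γ = 655/373 = 1.75603.
β = √(1 − 1/γ²) = 0.82201. Lab-frame period = γτ = 1.75603×62.6 days = 109.93 days. Distance = βc × γτ = 0.82201 × 2.998×10⁸ m/s × 9497952 s = 2.3407×10^15 m = 2.341×10^12 km.

2.341×10^12 km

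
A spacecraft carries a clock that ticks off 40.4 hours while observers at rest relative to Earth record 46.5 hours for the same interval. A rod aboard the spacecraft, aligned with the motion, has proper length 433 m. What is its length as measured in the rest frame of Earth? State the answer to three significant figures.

376 m

γ = Δt/Δτ = 46.5/40.4 = 1.15099.
The rod contracts by the same γ: 433 m / 1.15099 = 376 m.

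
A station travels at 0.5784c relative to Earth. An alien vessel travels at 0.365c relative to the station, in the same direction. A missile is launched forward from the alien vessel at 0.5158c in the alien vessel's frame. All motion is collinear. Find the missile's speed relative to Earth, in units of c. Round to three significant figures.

0.924c

Apply u = (u'+v)/(1+u'v) twice. Missile in the station frame: (0.5158+0.365)/(1+0.5158·0.365) = 0.8808/1.188267 = 0.74125c.
That velocity, transformed to the rest frame of Earth: (0.74125+0.5784)/(1+0.74125·0.5784) = 1.31965/1.428739 = 0.92365c.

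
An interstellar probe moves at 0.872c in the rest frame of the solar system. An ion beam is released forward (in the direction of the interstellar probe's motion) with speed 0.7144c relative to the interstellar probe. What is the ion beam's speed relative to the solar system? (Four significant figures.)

0.9775c

In units of c, u = (u' + v)/(1 + u'v) with u' = 0.7144 and v = 0.872.
Numerator: 0.7144 + 0.872 = 1.5864. Denominator: 1 + (0.7144)(0.872) = 1.6229568.
u = 1.5864/1.6229568 = 0.97748, so the speed is 0.9775c.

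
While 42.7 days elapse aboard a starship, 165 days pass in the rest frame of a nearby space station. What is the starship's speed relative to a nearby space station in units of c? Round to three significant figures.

0.966c

γ = Δt/Δτ = 165/42.7 = 3.8642.
β = √(1 − 1/γ²) = √(1 − 0.0669701) = √0.9330299 = 0.966.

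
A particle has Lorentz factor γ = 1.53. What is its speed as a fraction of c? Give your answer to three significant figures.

0.757c

β = √(1 − 1/γ²) = √(1 − 1/2.3409) = √0.572814 = 0.757.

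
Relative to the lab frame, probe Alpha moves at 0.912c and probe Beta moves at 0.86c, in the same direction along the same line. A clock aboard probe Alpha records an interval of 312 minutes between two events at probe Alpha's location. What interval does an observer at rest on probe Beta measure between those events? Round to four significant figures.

Transform probe Alpha's velocity into probe Beta's frame: (0.912 − 0.86)/(1 − 0.912·0.86) = 0.052/0.21568, so the relative speed is 0.2411c.
At |u| = 0.2411c, γ = (1 − 0.0581292)^(−1/2) = 1.0304.
The clock on probe Alpha records proper time, so probe Beta measures Δt = γΔτ = 1.0304 × 312 = 321.5 minutes.

321.5 minutes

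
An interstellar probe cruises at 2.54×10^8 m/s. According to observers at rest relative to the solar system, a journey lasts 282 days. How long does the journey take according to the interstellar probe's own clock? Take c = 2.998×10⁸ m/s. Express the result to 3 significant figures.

β = v/c = (2.54×10^8 m/s)/(2.998×10⁸ m/s) = 0.847231.
γ = 1/√(1 − β²) = 1/√(1 − 0.7178004) = 1/√0.2821996 = 1/0.531225 = 1.8824.
The moving clock records proper time: Δτ = Δt/γ = 282/1.8824 = 150 days.

150 days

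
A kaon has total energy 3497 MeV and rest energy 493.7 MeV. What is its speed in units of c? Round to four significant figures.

γ = E/(mc²) = 3497/493.7 = 7.0832.
β = √(1 − 1/γ²) = √(1 − 0.0199315) = √0.9800685 = 0.9900.

0.9900c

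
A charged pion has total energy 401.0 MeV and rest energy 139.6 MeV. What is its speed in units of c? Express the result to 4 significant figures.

Total energy E = γmc² gives γ = 401.0/139.6 = 2.8725.
Hence β = √(1 − 1/γ²) = √(1 − 0.121194) = √0.878806 = 0.9374.

0.9374c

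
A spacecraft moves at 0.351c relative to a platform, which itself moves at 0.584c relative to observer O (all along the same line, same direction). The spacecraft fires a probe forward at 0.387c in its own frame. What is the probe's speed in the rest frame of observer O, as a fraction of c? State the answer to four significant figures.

0.8944c

Compose velocities in two stages. Stage 1 (into S'): u₁ = (0.387+0.351)/(1+0.387×0.351) = 0.64974.
Stage 2 (into S): u = (0.64974+0.584)/(1+0.64974×0.584) = 0.89437, so the speed is 0.8944c.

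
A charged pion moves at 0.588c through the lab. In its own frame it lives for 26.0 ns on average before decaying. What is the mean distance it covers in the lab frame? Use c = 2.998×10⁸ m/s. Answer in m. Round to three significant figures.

5.67 m

With β = 0.588, γ = 1/√(1 − 0.588²) = 1/√0.654256 = 1.2363.
Lab-frame lifetime: Δt = γτ = 1.2363 × 26.0 ns = 32.144 ns.
Distance: d = vΔt = 0.588 × 2.998×10⁸ m/s × 3.2144×10^-8 s = 5.67 m.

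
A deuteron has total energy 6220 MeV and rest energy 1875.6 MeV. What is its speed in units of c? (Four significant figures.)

γ = E/(mc²) = 6220/1875.6 = 3.3163.
β = √(1 − 1/γ²) = √(1 − 0.0909269) = √0.9090731 = 0.9535.

0.9535c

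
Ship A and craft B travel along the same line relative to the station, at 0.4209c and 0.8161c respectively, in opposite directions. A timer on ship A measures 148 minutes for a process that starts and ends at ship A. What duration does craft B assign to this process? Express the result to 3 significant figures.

Speed of ship A in craft B's frame: u = (v_A + v_B)/(1 + v_A v_B/c²) = (0.4209 + 0.8161)/(1 + 0.4209×0.8161) = 1.237/1.34349649 = 0.92073; |u| = 0.92073c.
γ for this relative speed: γ = 1/√(1 − 0.847744) = 2.5628.
The clock on ship A records proper time, so craft B measures Δt = γΔτ = 2.5628 × 148 = 379 minutes.

379 minutes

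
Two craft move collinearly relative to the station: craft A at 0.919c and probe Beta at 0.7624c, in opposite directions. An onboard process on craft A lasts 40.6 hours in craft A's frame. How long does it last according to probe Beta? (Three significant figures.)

271 hours

Transform craft A's velocity into probe Beta's frame: (0.919 + 0.7624)/(1 + 0.919·0.7624) = 1.6814/1.7006456, so the relative speed is 0.98868c.
At |u| = 0.98868c, γ = (1 − 0.977488)^(−1/2) = 6.6649.
Craft A's interval is proper; time dilation gives Δt_B = γΔτ = 6.6649 × 40.6 hours = 271 hours.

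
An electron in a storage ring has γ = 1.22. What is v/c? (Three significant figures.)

β = √(1 − 1/γ²) = √(1 − 1/1.4884) = √0.328138 = 0.573.

0.573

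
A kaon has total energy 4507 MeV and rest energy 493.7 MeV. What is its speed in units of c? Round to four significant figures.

0.9940c

γ = E/(mc²) = 4507/493.7 = 9.129.
β = √(1 − 1/γ²) = √(1 − 0.0119992) = √0.9880008 = 0.9940.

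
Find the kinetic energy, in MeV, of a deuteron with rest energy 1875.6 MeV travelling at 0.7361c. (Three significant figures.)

895 MeV

γ = 1/√(1 − β²) = 1/√(1 − 0.54184321) = 1/√0.45815679 = 1.47738.
Kinetic energy: K = (γ − 1)mc² = (1.47738 − 1) × 1875.6 MeV = 0.47738 × 1875.6 = 895 MeV.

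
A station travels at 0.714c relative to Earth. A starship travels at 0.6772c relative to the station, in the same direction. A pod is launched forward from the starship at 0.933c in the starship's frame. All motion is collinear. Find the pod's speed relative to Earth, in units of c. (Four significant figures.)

Apply u = (u'+v)/(1+u'v) twice. Pod in the station frame: (0.933+0.6772)/(1+0.933·0.6772) = 1.6102/1.6318276 = 0.98675c.
That velocity, transformed to the rest frame of Earth: (0.98675+0.714)/(1+0.98675·0.714) = 1.70075/1.7045395 = 0.99778c.

0.9978c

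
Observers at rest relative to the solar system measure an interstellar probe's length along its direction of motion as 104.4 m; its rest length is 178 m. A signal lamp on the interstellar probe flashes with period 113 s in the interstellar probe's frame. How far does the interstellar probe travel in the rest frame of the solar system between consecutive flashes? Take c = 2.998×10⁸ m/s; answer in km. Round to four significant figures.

Length contraction gives γ = L₀/L = 178/104.4 = 1.70498.
β = √(1 − 1/γ²) = 0.80994. Lab-frame period = γτ = 1.70498×113 s = 192.66 s. Distance = βc × γτ = 0.80994 × 2.998×10⁸ m/s × 192.66 s = 4.6782×10^10 m = 4.678×10^7 km.

4.678×10^7 km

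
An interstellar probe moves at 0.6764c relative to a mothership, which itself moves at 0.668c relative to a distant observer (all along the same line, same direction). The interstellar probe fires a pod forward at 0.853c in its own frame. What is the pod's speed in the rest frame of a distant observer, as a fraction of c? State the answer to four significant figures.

Compose velocities in two stages. Stage 1 (into S'): u₁ = (0.853+0.6764)/(1+0.853×0.6764) = 0.96984.
Stage 2 (into S): u = (0.96984+0.668)/(1+0.96984×0.668) = 0.99392, so the speed is 0.9939c.

0.9939c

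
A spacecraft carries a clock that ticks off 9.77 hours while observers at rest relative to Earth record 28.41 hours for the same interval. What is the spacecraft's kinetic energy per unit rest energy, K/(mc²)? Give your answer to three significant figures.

1.91

γ = Δt/Δτ = 28.41/9.77 = 2.90788.
Since K = (γ−1)mc², K/(mc²) = 2.90788 − 1 = 1.91.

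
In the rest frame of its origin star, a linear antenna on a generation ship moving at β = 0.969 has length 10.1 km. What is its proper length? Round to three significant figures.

40.9 km

γ = 1/√(1 − β²) = 1/√(1 − 0.938961) = 1/√0.061039 = 1/0.247061 = 4.0476.
Proper length: L₀ = γ·L = 4.0476 × 10.1 = 40.9 km.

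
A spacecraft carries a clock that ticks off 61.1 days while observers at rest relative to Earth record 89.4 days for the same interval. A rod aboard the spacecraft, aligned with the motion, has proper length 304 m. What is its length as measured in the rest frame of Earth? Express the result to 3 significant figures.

208 m

γ = Δt/Δτ = 89.4/61.1 = 1.46318.
L = L₀/γ = 304/1.46318 = 208 m.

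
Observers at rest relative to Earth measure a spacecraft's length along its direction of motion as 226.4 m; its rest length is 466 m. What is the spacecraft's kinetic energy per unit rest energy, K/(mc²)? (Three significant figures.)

From L = L₀/γ: γ = 466/226.4 = 2.0583.
K/(mc²) = γ − 1 = 2.0583 − 1 = 1.06.

1.06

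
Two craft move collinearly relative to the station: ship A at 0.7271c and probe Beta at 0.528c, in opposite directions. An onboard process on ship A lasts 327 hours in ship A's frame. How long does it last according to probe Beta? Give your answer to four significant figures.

Speed of ship A in probe Beta's frame: u = (v_A + v_B)/(1 + v_A v_B/c²) = (0.7271 + 0.528)/(1 + 0.7271×0.528) = 1.2551/1.3839088 = 0.90692; |u| = 0.90692c.
At |u| = 0.90692c, γ = (1 − 0.822504)^(−1/2) = 2.3736.
Ship A's interval is proper; time dilation gives Δt_B = γΔτ = 2.3736 × 327 hours = 776.2 hours.

776.2 hours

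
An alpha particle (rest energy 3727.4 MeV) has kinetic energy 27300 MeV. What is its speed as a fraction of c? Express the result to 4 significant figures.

γ = 1 + K/(mc²) = 1 + 27300/3727.4 = 8.3241.
β = √(1 − 1/γ²) = √(1 − 0.014432) = √0.985568 = 0.9928.

0.9928c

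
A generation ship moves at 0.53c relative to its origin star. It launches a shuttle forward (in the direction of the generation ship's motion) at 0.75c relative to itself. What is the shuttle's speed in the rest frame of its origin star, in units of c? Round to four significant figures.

In units of c, u = (u' + v)/(1 + u'v) with u' = 0.75 and v = 0.53.
Numerator: 0.75 + 0.53 = 1.28. Denominator: 1 + (0.75)(0.53) = 1.3975.
u = 1.28/1.3975 = 0.91592, so the speed is 0.9159c.

0.9159c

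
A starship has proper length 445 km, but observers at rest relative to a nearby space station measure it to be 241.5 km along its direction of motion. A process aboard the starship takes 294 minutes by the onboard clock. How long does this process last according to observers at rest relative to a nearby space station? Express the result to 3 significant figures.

542 minutes

From L = L₀/γ: γ = 445/241.5 = 1.84265.
The same γ dilates the second interval: 1.84265 × 294 minutes = 542 minutes.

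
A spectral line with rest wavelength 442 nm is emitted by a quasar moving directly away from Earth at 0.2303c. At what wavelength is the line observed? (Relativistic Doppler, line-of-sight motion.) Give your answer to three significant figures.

559 nm

Relativistic Doppler for wavelength: λ_obs = λ_src · √((1+β)/(1−β)).
With β = 0.2303: factor = √(1.2303/0.7697) = 1.2643.
λ_obs = 442 × 1.2643 = 559 nm.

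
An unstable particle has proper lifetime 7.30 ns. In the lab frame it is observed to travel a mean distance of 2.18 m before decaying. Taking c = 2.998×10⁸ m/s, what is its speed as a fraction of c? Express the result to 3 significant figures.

0.706c

Let x = d/(cτ) = 2.180 m / (2.998×10⁸ m/s × 7.300×10^-9 s) = 0.9961. Since d = βγcτ, x = βγ = β/√(1−β²).
Solving: β² = x²/(1+x²) = 0.992215/1.992215 = 0.498046, so β = 0.706.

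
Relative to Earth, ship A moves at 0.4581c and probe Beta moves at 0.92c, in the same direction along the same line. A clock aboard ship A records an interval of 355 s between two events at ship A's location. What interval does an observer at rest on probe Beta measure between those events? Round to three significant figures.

590 s

The velocity of ship A relative to probe Beta is (0.4581 − 0.92)c / (1 − 0.4581×0.92) = −0.79838c; relative speed 0.79838c.
At |u| = 0.79838c, γ = (1 − 0.637411)^(−1/2) = 1.6607.
Ship A's interval is proper; time dilation gives Δt_B = γΔτ = 1.6607 × 355 s = 590 s.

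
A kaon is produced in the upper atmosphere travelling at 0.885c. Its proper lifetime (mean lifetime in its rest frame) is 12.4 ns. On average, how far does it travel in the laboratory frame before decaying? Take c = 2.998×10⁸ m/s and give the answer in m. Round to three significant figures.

With β = 0.885, γ = 1/√(1 − 0.885²) = 1/√0.216775 = 2.1478.
Lab-frame lifetime: Δt = γτ = 2.1478 × 12.4 ns = 26.633 ns.
Distance: d = vΔt = 0.885 × 2.998×10⁸ m/s × 2.6633×10^-8 s = 7.07 m.

7.07 m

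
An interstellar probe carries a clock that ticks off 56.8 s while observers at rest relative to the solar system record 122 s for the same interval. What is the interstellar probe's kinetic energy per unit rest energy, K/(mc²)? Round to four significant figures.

From Δt = γΔτ: γ = 122/56.8 = 2.14789.
K/(mc²) = γ − 1 = 2.14789 − 1 = 1.148.

1.148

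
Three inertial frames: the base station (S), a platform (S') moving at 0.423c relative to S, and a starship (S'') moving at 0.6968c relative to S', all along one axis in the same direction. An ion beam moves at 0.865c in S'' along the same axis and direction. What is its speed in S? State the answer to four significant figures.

Apply u = (u'+v)/(1+u'v) twice. Ion beam in the platform frame: (0.865+0.6968)/(1+0.865·0.6968) = 1.5618/1.602732 = 0.97446c.
That velocity, transformed to the rest frame of the base station: (0.97446+0.423)/(1+0.97446·0.423) = 1.39746/1.41219658 = 0.98956c.

0.9896c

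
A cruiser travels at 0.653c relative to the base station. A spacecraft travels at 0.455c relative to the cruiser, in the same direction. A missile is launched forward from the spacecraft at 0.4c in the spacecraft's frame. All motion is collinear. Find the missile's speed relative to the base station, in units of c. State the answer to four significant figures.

0.9348c

First combine the missile and spacecraft (S''→S'): u₁ = (0.4 + 0.455)/(1 + 0.4×0.455) = 0.855/1.182 = 0.72335.
Then combine with the cruiser (S'→S): u = (0.72335 + 0.653)/(1 + 0.72335×0.653) = 1.37635/1.47234755 = 0.9348.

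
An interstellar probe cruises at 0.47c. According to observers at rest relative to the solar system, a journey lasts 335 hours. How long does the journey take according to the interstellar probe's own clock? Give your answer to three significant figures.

γ = 1/√(1 − β²) = 1/√(1 − 0.2209) = 1/√0.7791 = 1/0.882666 = 1.1329.
The interstellar probe's clock runs slow as seen from the solar system, so Δτ = Δt/γ = 335/1.1329 = 296 hours.

296 hours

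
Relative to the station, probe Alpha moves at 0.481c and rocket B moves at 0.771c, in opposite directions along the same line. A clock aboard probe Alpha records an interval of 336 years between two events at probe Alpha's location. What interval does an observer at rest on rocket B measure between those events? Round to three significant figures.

825 years

Transform probe Alpha's velocity into rocket B's frame: (0.481 + 0.771)/(1 + 0.481·0.771) = 1.252/1.370851, so the relative speed is 0.9133c.
At |u| = 0.9133c, γ = (1 − 0.834117)^(−1/2) = 2.4553.
The clock on probe Alpha records proper time, so rocket B measures Δt = γΔτ = 2.4553 × 336 = 825 years.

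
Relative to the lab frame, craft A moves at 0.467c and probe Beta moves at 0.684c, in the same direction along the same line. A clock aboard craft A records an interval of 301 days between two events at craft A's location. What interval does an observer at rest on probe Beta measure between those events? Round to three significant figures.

Speed of craft A in probe Beta's frame: u = (v_A − v_B)/(1 − v_A v_B/c²) = (0.467 − 0.684)/(1 − 0.467×0.684) = −0.217/0.680572 = −0.31885; |u| = 0.31885c.
γ for this relative speed: γ = 1/√(1 − 0.101665) = 1.0551.
Craft A's interval is proper; time dilation gives Δt_B = γΔτ = 1.0551 × 301 days = 318 days.

318 days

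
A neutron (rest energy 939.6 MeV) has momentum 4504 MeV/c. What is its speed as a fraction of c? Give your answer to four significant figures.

βγ = pc/(mc²) = 4504/939.6 = 4.7935.
Since γ² = 1 + (βγ)² = 23.9776, γ = √23.9776 = 4.89669, and β = (βγ)/γ = 4.7935/4.89669 = 0.9789.

0.9789c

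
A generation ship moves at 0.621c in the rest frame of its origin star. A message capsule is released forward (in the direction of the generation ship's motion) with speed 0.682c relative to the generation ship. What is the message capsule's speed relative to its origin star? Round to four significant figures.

In units of c, u = (u' + v)/(1 + u'v) with u' = 0.682 and v = 0.621.
Numerator: 0.682 + 0.621 = 1.303. Denominator: 1 + (0.682)(0.621) = 1.423522.
u = 1.303/1.423522 = 0.91534, so the speed is 0.9153c.

0.9153c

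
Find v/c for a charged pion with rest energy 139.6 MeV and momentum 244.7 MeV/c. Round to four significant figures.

0.8686

βγ = pc/(mc²) = 244.7/139.6 = 1.7529.
Since γ² = 1 + (βγ)² = 4.07266, γ = √4.07266 = 2.01808, and β = (βγ)/γ = 1.7529/2.01808 = 0.8686.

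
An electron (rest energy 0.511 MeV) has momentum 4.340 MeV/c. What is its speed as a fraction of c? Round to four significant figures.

pc/(mc²) = 4.340/0.511 = 8.4932 = βγ = β/√(1−β²).
So β² = x²/(1 + x²) with x = 8.4932: x² = 72.1344, β² = 72.1344/73.1344 = 0.986327, β = 0.9931.

0.9931c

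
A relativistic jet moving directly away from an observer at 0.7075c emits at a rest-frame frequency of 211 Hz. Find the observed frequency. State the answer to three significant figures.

87.3 Hz

Relativistic Doppler (source moving away): f_obs = f_src · √((1−β)/(1+β)).
With β = 0.7075: factor = √(0.2925/1.7075) = 0.41389.
f_obs = 211 × 0.41389 = 87.3 Hz.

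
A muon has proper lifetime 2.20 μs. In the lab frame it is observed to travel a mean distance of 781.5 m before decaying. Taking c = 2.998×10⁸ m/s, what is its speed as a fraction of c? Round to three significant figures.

0.764c

d = βγcτ ⇒ βγ = d/(cτ) = 781.5 m / (659.56 m) = 1.1849.
β = (βγ)/√(1+(βγ)²) = 1.1849/√2.40399 = 0.764.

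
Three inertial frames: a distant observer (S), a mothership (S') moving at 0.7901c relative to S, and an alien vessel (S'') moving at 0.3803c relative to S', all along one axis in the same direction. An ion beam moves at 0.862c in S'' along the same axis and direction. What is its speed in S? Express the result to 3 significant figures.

Compose velocities in two stages. Stage 1 (into S'): u₁ = (0.862+0.3803)/(1+0.862×0.3803) = 0.93559.
Stage 2 (into S): u = (0.93559+0.7901)/(1+0.93559×0.7901) = 0.99223, so the speed is 0.992c.

0.992c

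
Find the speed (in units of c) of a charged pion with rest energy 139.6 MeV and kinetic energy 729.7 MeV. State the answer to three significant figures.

0.987c

γ = 1 + K/(mc²) = 1 + 729.7/139.6 = 6.2271.
β = √(1 − 1/γ²) = √(1 − 0.0257886) = √0.9742114 = 0.987.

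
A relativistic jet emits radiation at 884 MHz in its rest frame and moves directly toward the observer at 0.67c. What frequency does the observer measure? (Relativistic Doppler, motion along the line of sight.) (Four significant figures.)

Relativistic Doppler (source moving toward): f_obs = f_src · √((1+β)/(1−β)).
With β = 0.67: factor = √(1.67/0.33) = 2.2496.
f_obs = 884 × 2.2496 = 1989 MHz.

1989 MHz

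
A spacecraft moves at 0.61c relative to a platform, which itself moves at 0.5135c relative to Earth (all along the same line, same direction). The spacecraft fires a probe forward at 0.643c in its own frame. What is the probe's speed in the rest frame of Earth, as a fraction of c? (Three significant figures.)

0.967c

Apply u = (u'+v)/(1+u'v) twice. Probe in the platform frame: (0.643+0.61)/(1+0.643·0.61) = 1.253/1.39223 = 0.89999c.
That velocity, transformed to the rest frame of Earth: (0.89999+0.5135)/(1+0.89999·0.5135) = 1.41349/1.462144865 = 0.96672c.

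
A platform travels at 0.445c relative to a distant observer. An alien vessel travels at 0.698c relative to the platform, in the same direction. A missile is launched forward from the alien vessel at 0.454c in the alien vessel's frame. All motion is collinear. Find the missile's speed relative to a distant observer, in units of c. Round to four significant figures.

0.9500c

First combine the missile and alien vessel (S''→S'): u₁ = (0.454 + 0.698)/(1 + 0.454×0.698) = 1.152/1.316892 = 0.87479.
Then combine with the platform (S'→S): u = (0.87479 + 0.445)/(1 + 0.87479×0.445) = 1.31979/1.38928155 = 0.94998.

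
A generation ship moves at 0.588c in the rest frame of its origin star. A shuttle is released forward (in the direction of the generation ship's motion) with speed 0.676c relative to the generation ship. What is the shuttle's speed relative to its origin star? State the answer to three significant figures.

0.904c

Relativistic velocity addition: u = (u' + v)/(1 + u'v/c²), with u' = 0.676c and v = 0.588c.
Numerator: 0.676 + 0.588 = 1.264. Denominator: 1 + (0.676)(0.588) = 1.397488.
u = 1.264/1.397488 = 0.90448, so the speed is 0.904c.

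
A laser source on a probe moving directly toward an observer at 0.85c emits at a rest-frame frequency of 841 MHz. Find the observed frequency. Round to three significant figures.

2950 MHz

Relativistic Doppler (source moving toward): f_obs = f_src · √((1+β)/(1−β)).
With β = 0.85: factor = √(1.85/0.15) = 3.5119.
f_obs = 841 × 3.5119 = 2950 MHz.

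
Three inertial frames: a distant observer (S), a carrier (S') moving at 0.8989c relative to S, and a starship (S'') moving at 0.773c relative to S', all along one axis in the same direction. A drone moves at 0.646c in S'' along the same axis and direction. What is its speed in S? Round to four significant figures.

0.9971c

Compose velocities in two stages. Stage 1 (into S'): u₁ = (0.646+0.773)/(1+0.646×0.773) = 0.94641.
Stage 2 (into S): u = (0.94641+0.8989)/(1+0.94641×0.8989) = 0.99707, so the speed is 0.9971c.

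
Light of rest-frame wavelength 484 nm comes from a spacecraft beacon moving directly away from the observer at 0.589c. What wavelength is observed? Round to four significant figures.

951.7 nm

Relativistic Doppler for wavelength: λ_obs = λ_src · √((1+β)/(1−β)).
With β = 0.589: factor = √(1.589/0.411) = 1.9663.
λ_obs = 484 × 1.9663 = 951.7 nm.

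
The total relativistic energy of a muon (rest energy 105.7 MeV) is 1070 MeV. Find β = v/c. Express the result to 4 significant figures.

0.9951

Total energy E = γmc² gives γ = 1070/105.7 = 10.123.
Hence β = √(1 − 1/γ²) = √(1 − 0.00975847) = √0.99024153 = 0.9951.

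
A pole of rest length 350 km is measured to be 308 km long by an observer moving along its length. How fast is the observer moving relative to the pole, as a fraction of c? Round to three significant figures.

0.475c

Length contraction gives γ = L₀/L = 350/308 = 1.1364.
β = √(1 − 1/γ²) = √0.22565 = 0.475.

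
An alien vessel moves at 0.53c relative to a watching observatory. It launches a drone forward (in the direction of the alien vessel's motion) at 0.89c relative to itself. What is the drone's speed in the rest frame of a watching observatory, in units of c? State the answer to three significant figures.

In units of c, u = (u' + v)/(1 + u'v) with u' = 0.89 and v = 0.53.
Numerator: 0.89 + 0.53 = 1.42. Denominator: 1 + (0.89)(0.53) = 1.4717.
u = 1.42/1.4717 = 0.96487, so the speed is 0.965c.

0.965c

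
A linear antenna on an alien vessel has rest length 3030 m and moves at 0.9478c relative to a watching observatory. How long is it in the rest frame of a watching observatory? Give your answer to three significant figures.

With β = 0.9478, γ = 1/√(1 − 0.9478²) = 1/√0.10167516 = 3.1361.
Along the direction of motion the measured length is L₀/γ = 3030/3.1361 = 966 m.

966 m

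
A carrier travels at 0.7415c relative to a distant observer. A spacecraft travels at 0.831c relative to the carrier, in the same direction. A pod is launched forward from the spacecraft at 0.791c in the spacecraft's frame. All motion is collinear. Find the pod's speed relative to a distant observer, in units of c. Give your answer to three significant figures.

Compose velocities in two stages. Stage 1 (into S'): u₁ = (0.791+0.831)/(1+0.791×0.831) = 0.97869.
Stage 2 (into S): u = (0.97869+0.7415)/(1+0.97869×0.7415) = 0.99681, so the speed is 0.997c.

0.997c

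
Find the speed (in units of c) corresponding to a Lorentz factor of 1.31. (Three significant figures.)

0.646c

β = √(1 − 1/γ²) = √(1 − 1/1.7161) = √0.417283 = 0.646.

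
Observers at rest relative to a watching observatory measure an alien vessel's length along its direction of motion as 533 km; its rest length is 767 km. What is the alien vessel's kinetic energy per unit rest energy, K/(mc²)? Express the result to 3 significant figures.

γ = L₀/L = 767/533 = 1.43902.
Since K = (γ−1)mc², K/(mc²) = 1.43902 − 1 = 0.439.

0.439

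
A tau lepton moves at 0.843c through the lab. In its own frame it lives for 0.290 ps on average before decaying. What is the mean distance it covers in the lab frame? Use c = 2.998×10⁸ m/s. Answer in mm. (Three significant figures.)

γ = 1/√(1 − β²) = 1/√(1 − 0.710649) = 1/√0.289351 = 1/0.537914 = 1.859.
Lab-frame lifetime: Δt = γτ = 1.859 × 0.290 ps = 0.53911 ps.
Distance: d = vΔt = 0.843 × 2.998×10⁸ m/s × 5.3911×10^-13 s = 1.36×10^-4 m = 0.136 mm.

0.136 mm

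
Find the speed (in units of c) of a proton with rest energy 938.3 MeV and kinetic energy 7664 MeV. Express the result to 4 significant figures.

γ = 1 + K/(mc²) = 1 + 7664/938.3 = 9.168.
β = √(1 − 1/γ²) = √(1 − 0.0118974) = √0.9881026 = 0.9940.

0.9940c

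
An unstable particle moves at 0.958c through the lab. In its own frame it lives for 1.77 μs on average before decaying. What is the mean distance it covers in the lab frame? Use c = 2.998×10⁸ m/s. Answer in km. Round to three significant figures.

γ = 1/√(1 − β²) = 1/√(1 − 0.917764) = 1/√0.082236 = 1/0.286768 = 3.4871.
Lab-frame lifetime: Δt = γτ = 3.4871 × 1.77 μs = 6.1722 μs.
Distance: d = vΔt = 0.958 × 2.998×10⁸ m/s × 6.1722×10^-6 s = 1770 m = 1.77 km.

1.77 km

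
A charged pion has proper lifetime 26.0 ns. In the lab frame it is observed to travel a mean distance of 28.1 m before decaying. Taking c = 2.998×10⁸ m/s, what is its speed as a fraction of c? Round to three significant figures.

0.964c

d = βγcτ ⇒ βγ = d/(cτ) = 28.10 m / (7.7948 m) = 3.605.
β = (βγ)/√(1+(βγ)²) = 3.605/√13.996 = 0.964.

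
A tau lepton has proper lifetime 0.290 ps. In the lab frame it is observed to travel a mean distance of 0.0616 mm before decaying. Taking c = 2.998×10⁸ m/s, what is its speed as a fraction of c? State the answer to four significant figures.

d = βγcτ ⇒ βγ = d/(cτ) = 6.160×10^-5 m / (8.6942×10^-5 m) = 0.70852.
β = (βγ)/√(1+(βγ)²) = 0.70852/√1.502001 = 0.5781.

0.5781c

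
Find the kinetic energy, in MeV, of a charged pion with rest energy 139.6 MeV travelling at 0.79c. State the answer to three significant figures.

γ = 1/√(1 − β²) = 1/√(1 − 0.6241) = 1/√0.3759 = 1/0.613107 = 1.63104.
Kinetic energy: K = (γ − 1)mc² = (1.63104 − 1) × 139.6 MeV = 0.63104 × 139.6 = 88.1 MeV.

88.1 MeV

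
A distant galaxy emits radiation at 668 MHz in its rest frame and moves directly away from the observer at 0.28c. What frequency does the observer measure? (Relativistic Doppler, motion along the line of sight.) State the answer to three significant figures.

501 MHz

Relativistic Doppler (source moving away): f_obs = f_src · √((1−β)/(1+β)).
With β = 0.28: factor = √(0.72/1.28) = 0.75.
f_obs = 668 × 0.75 = 501 MHz.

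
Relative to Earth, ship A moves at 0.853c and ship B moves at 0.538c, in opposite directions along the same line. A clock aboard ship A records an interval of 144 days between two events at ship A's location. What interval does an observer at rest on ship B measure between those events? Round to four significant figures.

Speed of ship A in ship B's frame: u = (v_A + v_B)/(1 + v_A v_B/c²) = (0.853 + 0.538)/(1 + 0.853×0.538) = 1.391/1.458914 = 0.95345; |u| = 0.95345c.
γ for this relative speed: γ = 1/√(1 − 0.909067) = 3.3162.
The clock on ship A records proper time, so ship B measures Δt = γΔτ = 3.3162 × 144 = 477.5 days.

477.5 days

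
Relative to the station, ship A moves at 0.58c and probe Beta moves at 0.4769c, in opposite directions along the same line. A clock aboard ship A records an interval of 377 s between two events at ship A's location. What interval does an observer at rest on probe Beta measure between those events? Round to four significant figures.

The velocity of ship A relative to probe Beta is (0.58 + 0.4769)c / (1 + 0.58×0.4769) = 0.8279c; relative speed 0.8279c.
γ for this relative speed: γ = 1/√(1 − 0.685418) = 1.7829.
The clock on ship A records proper time, so probe Beta measures Δt = γΔτ = 1.7829 × 377 = 672.2 s.

672.2 s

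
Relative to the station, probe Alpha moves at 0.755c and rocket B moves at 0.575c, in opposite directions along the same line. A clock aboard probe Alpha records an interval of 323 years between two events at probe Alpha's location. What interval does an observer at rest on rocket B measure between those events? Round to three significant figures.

Speed of probe Alpha in rocket B's frame: u = (v_A + v_B)/(1 + v_A v_B/c²) = (0.755 + 0.575)/(1 + 0.755×0.575) = 1.33/1.434125 = 0.92739; |u| = 0.92739c.
γ for this relative speed: γ = 1/√(1 − 0.860052) = 2.6731.
Probe Alpha's interval is proper; time dilation gives Δt_B = γΔτ = 2.6731 × 323 years = 863 years.

863 years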